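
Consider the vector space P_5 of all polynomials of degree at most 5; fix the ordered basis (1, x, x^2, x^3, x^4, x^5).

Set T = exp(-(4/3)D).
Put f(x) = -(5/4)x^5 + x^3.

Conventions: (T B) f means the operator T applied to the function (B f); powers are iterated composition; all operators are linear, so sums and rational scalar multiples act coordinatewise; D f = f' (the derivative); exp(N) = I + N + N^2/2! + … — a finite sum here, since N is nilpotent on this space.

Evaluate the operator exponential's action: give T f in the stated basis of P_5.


the result is g(x) = -(5/4)x^5 + (25/3)x^4 - (191/9)x^3 + (692/27)x^2 - (1168/81)x + 704/243

order-1 term: (25/3)x^4 - 4x^2
order-2 term: -(200/9)x^3 + (16/3)x
order-3 term: (800/27)x^2 - 64/27
order-4 term: -(1600/81)x
order-5 term: 1280/243
the series for exp(-(4/3)D) f terminates at order 5
exp(-(4/3)D) f = -(5/4)x^5 + (25/3)x^4 - (191/9)x^3 + (692/27)x^2 - (1168/81)x + 704/243


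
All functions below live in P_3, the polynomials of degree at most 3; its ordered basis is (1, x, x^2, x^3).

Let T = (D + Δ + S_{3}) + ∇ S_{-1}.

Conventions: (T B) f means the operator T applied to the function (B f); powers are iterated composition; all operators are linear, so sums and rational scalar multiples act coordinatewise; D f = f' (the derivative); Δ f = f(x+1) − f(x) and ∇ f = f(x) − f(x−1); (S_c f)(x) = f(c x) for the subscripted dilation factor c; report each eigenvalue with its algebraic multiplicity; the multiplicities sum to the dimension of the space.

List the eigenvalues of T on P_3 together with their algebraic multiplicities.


λ = 1 (multiplicity 1), λ = 3 (multiplicity 1), λ = 9 (multiplicity 1), λ = 27 (multiplicity 1)

image of 1: 1
image of x: 3x + 1
image of x^2: 9x^2 + 6x
image of x^3: 27x^3 + 3x^2 + 6x
the matrix is upper triangular; its diagonal is (1, 3, 9, 27)
for a triangular matrix the eigenvalues are the diagonal entries, with algebraic multiplicity their repetition count


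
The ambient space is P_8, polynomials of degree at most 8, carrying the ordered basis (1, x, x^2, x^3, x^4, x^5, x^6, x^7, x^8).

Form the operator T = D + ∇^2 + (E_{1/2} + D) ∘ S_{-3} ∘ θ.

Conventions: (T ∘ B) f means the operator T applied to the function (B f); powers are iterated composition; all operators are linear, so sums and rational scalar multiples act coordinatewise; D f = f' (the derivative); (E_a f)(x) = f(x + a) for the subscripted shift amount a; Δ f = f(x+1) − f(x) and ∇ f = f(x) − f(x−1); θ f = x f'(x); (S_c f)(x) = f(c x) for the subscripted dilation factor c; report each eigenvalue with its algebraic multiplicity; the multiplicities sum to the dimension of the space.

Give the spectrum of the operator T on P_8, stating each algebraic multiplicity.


image of 1: 0
image of x: -3x - 7/2
image of x^2: 18x^2 + 56x + 13/2
image of x^3: -81x^3 - (723/2)x^2 - (219/4)x - 129/8
image of x^4: 324x^4 + 1948x^3 + 498x^2 + 138x + 137/4
image of x^5: -1215x^5 - (18215/2)x^4 - (6035/2)x^3 - (6315/4)x^2 - (4955/16)x - 2175/32
image of x^6: 4374x^6 + 39372x^5 + (32865/2)x^4 + 10815x^3 + (34485/8)x^2 + (5121/8)x + 4171/32
image of x^7: -15309x^7 - (321475/2)x^6 - (321321/4)x^5 - (537495/8)x^4 - (527975/16)x^3 - (341649/32)x^2 - (79387/64)x - 31437/128
image of x^8: 52488x^8 + 629864x^7 + 367472x^6 + 367080x^5 + 230615x^4 + 90174x^3 + (49399/2)x^2 + (4545/2)x + 14689/32
the matrix is upper triangular; its diagonal is (0, -3, 18, -81, 324, -1215, 4374, -15309, 52488)
for a triangular matrix the eigenvalues are the diagonal entries, with algebraic multiplicity their repetition count

λ = -15309 (multiplicity 1), λ = -1215 (multiplicity 1), λ = -81 (multiplicity 1), λ = -3 (multiplicity 1), λ = 0 (multiplicity 1), λ = 18 (multiplicity 1), λ = 324 (multiplicity 1), λ = 4374 (multiplicity 1), λ = 52488 (multiplicity 1)


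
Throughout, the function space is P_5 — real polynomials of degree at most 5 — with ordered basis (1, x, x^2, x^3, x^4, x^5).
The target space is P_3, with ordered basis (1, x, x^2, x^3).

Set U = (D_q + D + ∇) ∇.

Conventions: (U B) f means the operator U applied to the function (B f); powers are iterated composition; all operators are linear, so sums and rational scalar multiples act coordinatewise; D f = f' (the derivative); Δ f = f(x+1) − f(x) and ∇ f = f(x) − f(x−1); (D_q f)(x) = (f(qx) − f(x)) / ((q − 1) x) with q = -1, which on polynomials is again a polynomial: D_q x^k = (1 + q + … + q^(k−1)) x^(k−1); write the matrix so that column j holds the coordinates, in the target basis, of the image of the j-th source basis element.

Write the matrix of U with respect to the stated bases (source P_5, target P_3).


image of 1: 0
image of x: 0
image of x^2: 6
image of x^3: 12x - 12
image of x^4: 28x^2 - 36x + 22
image of x^5: 40x^3 - 100x^2 + 90x - 40
each image's coordinates form column j of the matrix

the matrix is [[0, 0, 6, -12, 22, -40]; [0, 0, 0, 12, -36, 90]; [0, 0, 0, 0, 28, -100]; [0, 0, 0, 0, 0, 40]] (rows listed top to bottom)


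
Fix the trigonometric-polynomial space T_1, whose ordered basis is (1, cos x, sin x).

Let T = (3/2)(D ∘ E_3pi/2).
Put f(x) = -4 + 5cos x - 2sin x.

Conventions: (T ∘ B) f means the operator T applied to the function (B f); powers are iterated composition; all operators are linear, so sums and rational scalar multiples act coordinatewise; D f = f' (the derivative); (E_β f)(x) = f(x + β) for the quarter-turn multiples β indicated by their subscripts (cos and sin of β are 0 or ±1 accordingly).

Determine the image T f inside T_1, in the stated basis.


the result is g(x) = (15/2)cos x - 3sin x

E_3pi/2 f = -4 + 2cos x + 5sin x
D E_3pi/2 f = 5cos x - 2sin x
((3/2)(D ∘ E_3pi/2)) f = (15/2)cos x - 3sin x


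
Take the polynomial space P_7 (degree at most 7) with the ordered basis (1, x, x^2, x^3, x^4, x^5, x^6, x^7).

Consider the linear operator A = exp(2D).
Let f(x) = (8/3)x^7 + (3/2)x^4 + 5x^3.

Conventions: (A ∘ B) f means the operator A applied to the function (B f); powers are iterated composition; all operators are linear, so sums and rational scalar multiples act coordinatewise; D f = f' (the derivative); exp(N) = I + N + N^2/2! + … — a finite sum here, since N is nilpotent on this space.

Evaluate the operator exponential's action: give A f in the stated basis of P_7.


order-1 term: (112/3)x^6 + 12x^3 + 30x^2
order-2 term: 224x^5 + 36x^2 + 60x
order-3 term: (2240/3)x^4 + 48x + 40
order-4 term: (4480/3)x^3 + 24
order-5 term: 1792x^2
order-6 term: (3584/3)x
order-7 term: 1024/3
the series for exp(2D) f terminates at order 7
exp(2D) f = (8/3)x^7 + (112/3)x^6 + 224x^5 + (4489/6)x^4 + (4531/3)x^3 + 1858x^2 + (3908/3)x + 1216/3

g(x) = (8/3)x^7 + (112/3)x^6 + 224x^5 + (4489/6)x^4 + (4531/3)x^3 + 1858x^2 + (3908/3)x + 1216/3


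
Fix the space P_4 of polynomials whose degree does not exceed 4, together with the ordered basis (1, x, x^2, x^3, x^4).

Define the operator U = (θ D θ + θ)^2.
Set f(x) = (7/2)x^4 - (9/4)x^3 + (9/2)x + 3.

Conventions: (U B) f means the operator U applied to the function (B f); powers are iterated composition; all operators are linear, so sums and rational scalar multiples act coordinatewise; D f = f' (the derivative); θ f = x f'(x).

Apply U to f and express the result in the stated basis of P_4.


g(x) = 56x^4 + (4623/4)x^3 + (5643/2)x^2 - (315/2)x

θ f = 14x^4 - (27/4)x^3 + (9/2)x
D θ f = 56x^3 - (81/4)x^2 + 9/2
θ D θ f = 168x^3 - (81/2)x^2
θ f = 14x^4 - (27/4)x^3 + (9/2)x
(θ D θ + θ) f = 14x^4 + (645/4)x^3 - (81/2)x^2 + (9/2)x
θ (θ D θ + θ) f = 56x^4 + (1935/4)x^3 - 81x^2 + (9/2)x
D θ (θ D θ + θ) f = 224x^3 + (5805/4)x^2 - 162x + 9/2
θ D θ (θ D θ + θ) f = 672x^3 + (5805/2)x^2 - 162x
θ (θ D θ + θ) f = 56x^4 + (1935/4)x^3 - 81x^2 + (9/2)x
(θ D θ + θ) (θ D θ + θ) f = 56x^4 + (4623/4)x^3 + (5643/2)x^2 - (315/2)x


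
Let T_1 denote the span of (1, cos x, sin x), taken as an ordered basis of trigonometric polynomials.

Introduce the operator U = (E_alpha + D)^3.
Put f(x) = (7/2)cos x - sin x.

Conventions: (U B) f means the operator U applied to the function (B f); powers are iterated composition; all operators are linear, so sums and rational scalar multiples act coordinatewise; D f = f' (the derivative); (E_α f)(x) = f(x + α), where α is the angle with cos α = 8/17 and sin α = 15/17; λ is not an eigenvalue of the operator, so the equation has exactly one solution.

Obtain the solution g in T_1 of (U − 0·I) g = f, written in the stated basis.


write g with unknown coordinates in the stated basis and equate coefficients in (U − 0·I) g = f
solving from the highest basis element down gives g = -(433/1024)cos x - (135/512)sin x
check: U g = (7/2)cos x - sin x
so U g − 0·g = (7/2)cos x - sin x = f ✓

g(x) = -(433/1024)cos x - (135/512)sin x


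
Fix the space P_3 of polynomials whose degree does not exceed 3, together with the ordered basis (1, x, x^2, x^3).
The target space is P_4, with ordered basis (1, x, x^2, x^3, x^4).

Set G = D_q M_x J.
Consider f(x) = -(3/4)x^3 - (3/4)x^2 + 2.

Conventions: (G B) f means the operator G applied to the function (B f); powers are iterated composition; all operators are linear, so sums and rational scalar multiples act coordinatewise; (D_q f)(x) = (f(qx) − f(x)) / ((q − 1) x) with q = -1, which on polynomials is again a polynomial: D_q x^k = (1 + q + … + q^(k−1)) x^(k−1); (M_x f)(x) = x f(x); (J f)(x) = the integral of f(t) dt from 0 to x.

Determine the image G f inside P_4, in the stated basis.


the result is g(x) = -(3/16)x^4

J f = -(3/16)x^4 - (1/4)x^3 + 2x
M_x J f = -(3/16)x^5 - (1/4)x^4 + 2x^2
D_q M_x J f = -(3/16)x^4


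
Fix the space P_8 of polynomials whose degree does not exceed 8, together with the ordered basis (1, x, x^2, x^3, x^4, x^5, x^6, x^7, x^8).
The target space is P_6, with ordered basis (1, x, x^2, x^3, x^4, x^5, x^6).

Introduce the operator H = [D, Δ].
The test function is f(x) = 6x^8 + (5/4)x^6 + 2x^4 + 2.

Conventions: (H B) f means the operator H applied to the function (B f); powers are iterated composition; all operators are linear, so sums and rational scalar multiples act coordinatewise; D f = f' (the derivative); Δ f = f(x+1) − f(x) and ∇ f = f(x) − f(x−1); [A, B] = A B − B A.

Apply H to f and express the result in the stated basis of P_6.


the image equals g(x) = 0

Δ f = 48x^7 + 168x^6 + (687/2)x^5 + (1755/4)x^4 + 369x^3 + (795/4)x^2 + (127/2)x + 37/4
D Δ f = 336x^6 + 1008x^5 + (3435/2)x^4 + 1755x^3 + 1107x^2 + (795/2)x + 127/2
D f = 48x^7 + (15/2)x^5 + 8x^3
Δ D f = 336x^6 + 1008x^5 + (3435/2)x^4 + 1755x^3 + 1107x^2 + (795/2)x + 127/2
[D, Δ] f = 0


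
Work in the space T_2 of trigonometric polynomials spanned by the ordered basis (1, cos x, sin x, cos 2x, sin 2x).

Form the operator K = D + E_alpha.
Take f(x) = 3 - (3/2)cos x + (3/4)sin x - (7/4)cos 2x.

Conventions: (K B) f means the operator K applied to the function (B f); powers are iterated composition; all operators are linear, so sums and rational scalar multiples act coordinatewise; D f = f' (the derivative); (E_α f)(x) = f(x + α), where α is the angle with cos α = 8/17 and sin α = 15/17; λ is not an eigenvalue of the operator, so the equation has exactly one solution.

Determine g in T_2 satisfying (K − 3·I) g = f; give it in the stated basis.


write g with unknown coordinates in the stated basis and equate coefficients in (K − 3·I) g = f
solving from the highest basis element down gives g = -3/2 + (81/338)cos x - (321/676)sin x + (1799/5972)cos 2x - (2863/11944)sin 2x
check: K g = -3/2 - (132/169)cos x - (114/169)sin x - (2527/2986)cos 2x - (8589/11944)sin 2x
so K g − 3·g = 3 - (3/2)cos x + (3/4)sin x - (7/4)cos 2x = f ✓

the image equals g(x) = -3/2 + (81/338)cos x - (321/676)sin x + (1799/5972)cos 2x - (2863/11944)sin 2x


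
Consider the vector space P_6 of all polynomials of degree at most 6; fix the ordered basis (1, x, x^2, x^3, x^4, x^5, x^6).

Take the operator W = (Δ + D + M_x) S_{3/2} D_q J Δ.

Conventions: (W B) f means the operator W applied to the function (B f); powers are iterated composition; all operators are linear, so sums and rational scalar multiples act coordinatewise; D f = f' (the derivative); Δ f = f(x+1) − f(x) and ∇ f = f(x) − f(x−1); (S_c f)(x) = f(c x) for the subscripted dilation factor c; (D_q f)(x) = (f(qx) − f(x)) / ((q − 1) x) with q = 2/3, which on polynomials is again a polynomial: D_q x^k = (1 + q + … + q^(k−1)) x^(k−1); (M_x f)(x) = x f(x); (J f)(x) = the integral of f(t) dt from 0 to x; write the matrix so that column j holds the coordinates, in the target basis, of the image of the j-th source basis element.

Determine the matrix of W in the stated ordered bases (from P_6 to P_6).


the matrix is [[0, 0, 5, 49/4, 221/8, 371/6, 4471/32]; [0, 1, 1, 20, 507/8, 8545/48, 15361/32]; [0, 0, 5/2, 15/4, 215/4, 829/4, 11143/16]; [0, 0, 0, 19/4, 19/2, 364/3, 8769/16]; [0, 0, 0, 0, 65/8, 325/16, 3975/16]; [0, 0, 0, 0, 0, 211/16, 633/16]; [0, 0, 0, 0, 0, 0, 665/32]] (rows listed top to bottom)

image of 1: 0
image of x: x
image of x^2: (5/2)x^2 + x + 5
image of x^3: (19/4)x^3 + (15/4)x^2 + 20x + 49/4
image of x^4: (65/8)x^4 + (19/2)x^3 + (215/4)x^2 + (507/8)x + 221/8
image of x^5: (211/16)x^5 + (325/16)x^4 + (364/3)x^3 + (829/4)x^2 + (8545/48)x + 371/6
image of x^6: (665/32)x^6 + (633/16)x^5 + (3975/16)x^4 + (8769/16)x^3 + (11143/16)x^2 + (15361/32)x + 4471/32
each image's coordinates form column j of the matrix


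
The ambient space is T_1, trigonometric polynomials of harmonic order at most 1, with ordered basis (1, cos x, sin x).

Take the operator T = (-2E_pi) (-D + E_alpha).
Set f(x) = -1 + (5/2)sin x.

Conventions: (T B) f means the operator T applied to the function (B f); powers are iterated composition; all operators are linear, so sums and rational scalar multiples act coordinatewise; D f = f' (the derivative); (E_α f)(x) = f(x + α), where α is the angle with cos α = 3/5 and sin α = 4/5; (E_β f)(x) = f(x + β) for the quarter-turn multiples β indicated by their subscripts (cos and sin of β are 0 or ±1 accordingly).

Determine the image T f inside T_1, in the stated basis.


the image equals g(x) = 2 - cos x + 3sin x

D f = (5/2)cos x
(-D) f = -(5/2)cos x
E_alpha f = -1 + 2cos x + (3/2)sin x
(-D + E_alpha) f = -1 - (1/2)cos x + (3/2)sin x
E_pi (-D + E_alpha) f = -1 + (1/2)cos x - (3/2)sin x
(-2E_pi) (-D + E_alpha) f = 2 - cos x + 3sin x


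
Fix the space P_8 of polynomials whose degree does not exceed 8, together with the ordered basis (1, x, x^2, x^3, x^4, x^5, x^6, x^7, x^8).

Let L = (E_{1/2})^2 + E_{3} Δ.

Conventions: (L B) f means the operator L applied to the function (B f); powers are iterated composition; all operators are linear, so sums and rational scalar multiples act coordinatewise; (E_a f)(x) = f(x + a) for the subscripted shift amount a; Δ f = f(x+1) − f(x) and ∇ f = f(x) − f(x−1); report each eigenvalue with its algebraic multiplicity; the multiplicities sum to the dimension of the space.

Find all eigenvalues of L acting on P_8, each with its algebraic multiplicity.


image of 1: 1
image of x: x + 2
image of x^2: x^2 + 4x + 8
image of x^3: x^3 + 6x^2 + 24x + 38
image of x^4: x^4 + 8x^3 + 48x^2 + 152x + 176
image of x^5: x^5 + 10x^4 + 80x^3 + 380x^2 + 880x + 782
image of x^6: x^6 + 12x^5 + 120x^4 + 760x^3 + 2640x^2 + 4692x + 3368
image of x^7: x^7 + 14x^6 + 168x^5 + 1330x^4 + 6160x^3 + 16422x^2 + 23576x + 14198
image of x^8: x^8 + 16x^7 + 224x^6 + 2128x^5 + 12320x^4 + 43792x^3 + 94304x^2 + 113584x + 58976
the matrix is upper triangular; its diagonal is (1, 1, 1, 1, 1, 1, 1, 1, 1)
for a triangular matrix the eigenvalues are the diagonal entries, with algebraic multiplicity their repetition count

λ = 1 (multiplicity 9)


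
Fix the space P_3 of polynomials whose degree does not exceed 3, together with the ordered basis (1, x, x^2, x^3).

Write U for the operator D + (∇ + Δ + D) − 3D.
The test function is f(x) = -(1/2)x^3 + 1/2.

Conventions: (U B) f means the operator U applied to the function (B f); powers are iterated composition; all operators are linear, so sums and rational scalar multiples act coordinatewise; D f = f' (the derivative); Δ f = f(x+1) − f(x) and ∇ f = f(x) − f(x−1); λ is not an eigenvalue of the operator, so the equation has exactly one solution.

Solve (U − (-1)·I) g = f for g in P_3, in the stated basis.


g(x) = -(1/2)x^3 + (3/2)x^2 - 3x + 9/2

write g with unknown coordinates in the stated basis and equate coefficients in (U − (-1)·I) g = f
solving from the highest basis element down gives g = -(1/2)x^3 + (3/2)x^2 - 3x + 9/2
check: U g = -(3/2)x^2 + 3x - 4
so U g − (-1)·g = -(1/2)x^3 + 1/2 = f ✓


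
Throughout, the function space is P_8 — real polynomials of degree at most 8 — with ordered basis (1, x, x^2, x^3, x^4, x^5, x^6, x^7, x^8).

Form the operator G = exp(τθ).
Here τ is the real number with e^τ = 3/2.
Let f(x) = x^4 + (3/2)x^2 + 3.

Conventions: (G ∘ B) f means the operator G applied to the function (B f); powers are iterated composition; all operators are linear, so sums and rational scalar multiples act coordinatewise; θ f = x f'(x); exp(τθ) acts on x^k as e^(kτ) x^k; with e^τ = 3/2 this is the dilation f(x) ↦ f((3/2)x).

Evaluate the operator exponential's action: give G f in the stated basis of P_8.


the image equals g(x) = (81/16)x^4 + (27/8)x^2 + 3

exp(τθ) x^k = e^(kτ) x^k; with e^τ = 3/2 this sends x^k to (3/2)^k x^k
x^2 ↦ 9/4 x^2
x^4 ↦ 81/16 x^4
applying this coordinatewise to f: exp(τθ) f = (81/16)x^4 + (27/8)x^2 + 3


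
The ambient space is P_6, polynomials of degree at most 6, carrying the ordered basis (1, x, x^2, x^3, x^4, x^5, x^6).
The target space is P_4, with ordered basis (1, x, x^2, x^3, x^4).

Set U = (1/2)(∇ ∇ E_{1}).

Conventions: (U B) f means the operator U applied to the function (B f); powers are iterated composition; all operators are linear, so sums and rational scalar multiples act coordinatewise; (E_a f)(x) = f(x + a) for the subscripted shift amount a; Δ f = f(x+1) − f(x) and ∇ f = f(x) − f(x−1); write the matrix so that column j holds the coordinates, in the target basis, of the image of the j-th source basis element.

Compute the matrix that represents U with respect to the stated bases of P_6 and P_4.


the matrix is [[0, 0, 1, 0, 1, 0, 1]; [0, 0, 0, 3, 0, 5, 0]; [0, 0, 0, 0, 6, 0, 15]; [0, 0, 0, 0, 0, 10, 0]; [0, 0, 0, 0, 0, 0, 15]] (rows listed top to bottom)

image of 1: 0
image of x: 0
image of x^2: 1
image of x^3: 3x
image of x^4: 6x^2 + 1
image of x^5: 10x^3 + 5x
image of x^6: 15x^4 + 15x^2 + 1
each image's coordinates form column j of the matrix


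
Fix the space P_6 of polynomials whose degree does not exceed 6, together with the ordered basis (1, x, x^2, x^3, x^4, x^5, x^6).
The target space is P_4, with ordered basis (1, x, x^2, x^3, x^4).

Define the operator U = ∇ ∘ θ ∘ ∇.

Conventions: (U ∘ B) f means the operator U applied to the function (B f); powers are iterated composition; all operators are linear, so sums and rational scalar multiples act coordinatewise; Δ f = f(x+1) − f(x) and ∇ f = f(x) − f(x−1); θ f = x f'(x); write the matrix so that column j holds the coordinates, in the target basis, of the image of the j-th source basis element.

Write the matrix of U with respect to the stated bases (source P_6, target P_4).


the matrix is [[0, 0, 2, -9, 28, -75, 186]; [0, 0, 0, 12, -60, 210, -630]; [0, 0, 0, 0, 36, -210, 840]; [0, 0, 0, 0, 0, 80, -540]; [0, 0, 0, 0, 0, 0, 150]] (rows listed top to bottom)

image of 1: 0
image of x: 0
image of x^2: 2
image of x^3: 12x - 9
image of x^4: 36x^2 - 60x + 28
image of x^5: 80x^3 - 210x^2 + 210x - 75
image of x^6: 150x^4 - 540x^3 + 840x^2 - 630x + 186
each image's coordinates form column j of the matrix


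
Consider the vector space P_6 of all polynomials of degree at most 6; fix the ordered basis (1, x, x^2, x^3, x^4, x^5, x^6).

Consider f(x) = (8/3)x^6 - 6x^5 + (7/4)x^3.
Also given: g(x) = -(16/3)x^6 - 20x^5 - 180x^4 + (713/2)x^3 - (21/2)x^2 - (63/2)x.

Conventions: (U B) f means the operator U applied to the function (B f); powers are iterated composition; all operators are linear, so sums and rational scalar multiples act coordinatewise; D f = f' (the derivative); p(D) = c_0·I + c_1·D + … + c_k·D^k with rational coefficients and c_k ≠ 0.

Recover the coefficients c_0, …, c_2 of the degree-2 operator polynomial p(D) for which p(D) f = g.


p(D) = -2·I − 2·D − 3·D^2, i.e. c_0 = -2, c_1 = -2, c_2 = -3

D^0 f = (8/3)x^6 - 6x^5 + (7/4)x^3
D^1 f = 16x^5 - 30x^4 + (21/4)x^2
D^2 f = 80x^4 - 120x^3 + (21/2)x
matching coefficients of g against c_0 f + c_1 Df + … from the top degree down determines the c_i
solution: c_0 = -2, c_1 = -2, c_2 = -3


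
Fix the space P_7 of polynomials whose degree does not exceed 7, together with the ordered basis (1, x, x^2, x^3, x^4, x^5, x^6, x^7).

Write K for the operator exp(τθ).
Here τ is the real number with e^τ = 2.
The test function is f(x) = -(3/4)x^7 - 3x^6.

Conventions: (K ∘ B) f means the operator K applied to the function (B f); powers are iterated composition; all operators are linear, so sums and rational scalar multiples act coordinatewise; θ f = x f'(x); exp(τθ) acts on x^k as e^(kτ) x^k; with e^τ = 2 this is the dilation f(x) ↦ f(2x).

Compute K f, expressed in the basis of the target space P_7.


the image equals g(x) = -96x^7 - 192x^6

exp(τθ) x^k = e^(kτ) x^k; with e^τ = 2 this sends x^k to 2^k x^k
x^6 ↦ 64 x^6
x^7 ↦ 128 x^7
applying this coordinatewise to f: exp(τθ) f = -96x^7 - 192x^6


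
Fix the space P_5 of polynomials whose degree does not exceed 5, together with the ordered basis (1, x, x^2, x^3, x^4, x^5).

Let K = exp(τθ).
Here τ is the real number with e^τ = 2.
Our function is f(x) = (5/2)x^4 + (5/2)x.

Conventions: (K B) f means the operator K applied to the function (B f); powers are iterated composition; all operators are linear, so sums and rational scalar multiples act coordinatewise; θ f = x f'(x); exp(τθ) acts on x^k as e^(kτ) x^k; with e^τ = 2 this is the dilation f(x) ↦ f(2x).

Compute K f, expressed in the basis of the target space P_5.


g(x) = 40x^4 + 5x

exp(τθ) x^k = e^(kτ) x^k; with e^τ = 2 this sends x^k to 2^k x^k
x ↦ 2 x
x^4 ↦ 16 x^4
applying this coordinatewise to f: exp(τθ) f = 40x^4 + 5x


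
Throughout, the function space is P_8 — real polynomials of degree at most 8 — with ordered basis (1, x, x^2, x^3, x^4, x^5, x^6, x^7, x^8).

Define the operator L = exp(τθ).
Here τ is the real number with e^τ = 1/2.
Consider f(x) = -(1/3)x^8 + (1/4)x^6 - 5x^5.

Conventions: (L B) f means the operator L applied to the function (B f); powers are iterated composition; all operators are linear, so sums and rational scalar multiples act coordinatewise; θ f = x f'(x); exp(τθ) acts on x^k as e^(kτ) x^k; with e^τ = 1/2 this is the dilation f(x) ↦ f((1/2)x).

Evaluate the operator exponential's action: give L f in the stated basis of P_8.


the result is g(x) = -(1/768)x^8 + (1/256)x^6 - (5/32)x^5

exp(τθ) x^k = e^(kτ) x^k; with e^τ = 1/2 this sends x^k to (1/2)^k x^k
x^5 ↦ 1/32 x^5
x^6 ↦ 1/64 x^6
x^8 ↦ 1/256 x^8
applying this coordinatewise to f: exp(τθ) f = -(1/768)x^8 + (1/256)x^6 - (5/32)x^5


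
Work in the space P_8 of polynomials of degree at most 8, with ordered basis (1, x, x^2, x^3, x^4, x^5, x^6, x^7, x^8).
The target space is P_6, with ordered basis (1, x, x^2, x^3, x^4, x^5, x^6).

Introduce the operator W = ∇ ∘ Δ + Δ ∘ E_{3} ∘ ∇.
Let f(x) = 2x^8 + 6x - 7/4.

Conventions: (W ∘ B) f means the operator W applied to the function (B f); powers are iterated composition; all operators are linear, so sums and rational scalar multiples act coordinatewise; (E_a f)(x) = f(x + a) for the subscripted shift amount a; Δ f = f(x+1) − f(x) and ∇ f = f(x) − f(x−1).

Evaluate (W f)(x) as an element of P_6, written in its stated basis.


Δ f = 16x^7 + 56x^6 + 112x^5 + 140x^4 + 112x^3 + 56x^2 + 16x + 8
∇ Δ f = 112x^6 + 280x^4 + 112x^2 + 4
∇ f = 16x^7 - 56x^6 + 112x^5 - 140x^4 + 112x^3 - 56x^2 + 16x + 4
E_{3} ∇ f = 16x^7 + 280x^6 + 2128x^5 + 9100x^4 + 23632x^3 + 37240x^2 + 32944x + 12616
Δ E_{3} ∇ f = 112x^6 + 2016x^5 + 15400x^4 + 63840x^3 + 151312x^2 + 194208x + 105340
(∇ ∘ Δ + Δ ∘ E_{3} ∘ ∇) f = 224x^6 + 2016x^5 + 15680x^4 + 63840x^3 + 151424x^2 + 194208x + 105344

g(x) = 224x^6 + 2016x^5 + 15680x^4 + 63840x^3 + 151424x^2 + 194208x + 105344


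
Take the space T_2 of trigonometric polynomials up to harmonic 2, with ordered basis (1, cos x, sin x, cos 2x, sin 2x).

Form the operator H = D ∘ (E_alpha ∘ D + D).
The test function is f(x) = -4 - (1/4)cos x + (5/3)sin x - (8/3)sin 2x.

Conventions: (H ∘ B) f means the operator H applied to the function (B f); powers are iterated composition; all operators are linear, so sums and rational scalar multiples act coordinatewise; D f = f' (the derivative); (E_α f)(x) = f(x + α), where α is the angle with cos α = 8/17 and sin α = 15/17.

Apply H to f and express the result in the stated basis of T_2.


the result is g(x) = -(75/68)cos x - (545/204)sin x + (2560/289)cos 2x + (4096/867)sin 2x

D f = (5/3)cos x + (1/4)sin x - (16/3)cos 2x
E_alpha D f = (205/204)cos x - (23/17)sin x + (2576/867)cos 2x + (1280/289)sin 2x
D f = (5/3)cos x + (1/4)sin x - (16/3)cos 2x
(E_alpha ∘ D + D) f = (545/204)cos x - (75/68)sin x - (2048/867)cos 2x + (1280/289)sin 2x
D (E_alpha ∘ D + D) f = -(75/68)cos x - (545/204)sin x + (2560/289)cos 2x + (4096/867)sin 2x


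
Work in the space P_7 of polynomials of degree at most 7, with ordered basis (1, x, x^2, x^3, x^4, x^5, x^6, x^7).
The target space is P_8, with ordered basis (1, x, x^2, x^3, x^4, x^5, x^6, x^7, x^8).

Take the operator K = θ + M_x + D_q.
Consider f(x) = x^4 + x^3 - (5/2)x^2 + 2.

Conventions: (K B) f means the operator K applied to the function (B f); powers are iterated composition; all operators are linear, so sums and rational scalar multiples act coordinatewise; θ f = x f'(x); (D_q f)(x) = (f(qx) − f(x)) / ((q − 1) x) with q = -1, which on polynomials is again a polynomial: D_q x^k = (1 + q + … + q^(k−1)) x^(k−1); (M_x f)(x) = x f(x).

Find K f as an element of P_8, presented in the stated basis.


the image equals g(x) = x^5 + 5x^4 + (1/2)x^3 - 4x^2 + 2x

θ f = 4x^4 + 3x^3 - 5x^2
M_x f = x^5 + x^4 - (5/2)x^3 + 2x
D_q f = x^2
(θ + M_x + D_q) f = x^5 + 5x^4 + (1/2)x^3 - 4x^2 + 2x


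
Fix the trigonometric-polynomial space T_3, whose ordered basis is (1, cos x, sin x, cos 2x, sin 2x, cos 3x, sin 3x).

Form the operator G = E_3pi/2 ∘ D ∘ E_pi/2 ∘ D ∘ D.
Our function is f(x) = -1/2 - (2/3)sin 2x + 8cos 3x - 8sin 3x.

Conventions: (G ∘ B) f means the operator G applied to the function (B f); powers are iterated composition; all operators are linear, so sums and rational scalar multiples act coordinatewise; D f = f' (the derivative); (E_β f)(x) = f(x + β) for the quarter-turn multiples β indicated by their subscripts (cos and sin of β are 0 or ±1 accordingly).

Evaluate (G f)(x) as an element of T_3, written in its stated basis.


D f = -(4/3)cos 2x - 24cos 3x - 24sin 3x
D D f = (8/3)sin 2x - 72cos 3x + 72sin 3x
E_pi/2 (D ∘ D) f = -(8/3)sin 2x - 72cos 3x - 72sin 3x
D E_pi/2 (D ∘ D) f = -(16/3)cos 2x - 216cos 3x + 216sin 3x
E_3pi/2 D E_pi/2 (D ∘ D) f = (16/3)cos 2x + 216cos 3x + 216sin 3x

g(x) = (16/3)cos 2x + 216cos 3x + 216sin 3x


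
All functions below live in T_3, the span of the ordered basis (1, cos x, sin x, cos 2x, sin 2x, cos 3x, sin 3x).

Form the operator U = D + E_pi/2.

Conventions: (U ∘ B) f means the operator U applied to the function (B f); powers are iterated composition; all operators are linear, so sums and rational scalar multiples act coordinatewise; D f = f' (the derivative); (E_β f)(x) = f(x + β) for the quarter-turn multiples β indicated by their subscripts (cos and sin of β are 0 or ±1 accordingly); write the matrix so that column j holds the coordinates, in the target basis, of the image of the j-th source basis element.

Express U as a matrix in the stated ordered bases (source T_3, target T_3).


image of 1: 1
image of cos x: -2sin x
image of sin x: 2cos x
image of cos 2x: -cos 2x - 2sin 2x
image of sin 2x: 2cos 2x - sin 2x
image of cos 3x: -2sin 3x
image of sin 3x: 2cos 3x
each image's coordinates form column j of the matrix

the matrix is [[1, 0, 0, 0, 0, 0, 0]; [0, 0, 2, 0, 0, 0, 0]; [0, -2, 0, 0, 0, 0, 0]; [0, 0, 0, -1, 2, 0, 0]; [0, 0, 0, -2, -1, 0, 0]; [0, 0, 0, 0, 0, 0, 2]; [0, 0, 0, 0, 0, -2, 0]] (rows listed top to bottom)


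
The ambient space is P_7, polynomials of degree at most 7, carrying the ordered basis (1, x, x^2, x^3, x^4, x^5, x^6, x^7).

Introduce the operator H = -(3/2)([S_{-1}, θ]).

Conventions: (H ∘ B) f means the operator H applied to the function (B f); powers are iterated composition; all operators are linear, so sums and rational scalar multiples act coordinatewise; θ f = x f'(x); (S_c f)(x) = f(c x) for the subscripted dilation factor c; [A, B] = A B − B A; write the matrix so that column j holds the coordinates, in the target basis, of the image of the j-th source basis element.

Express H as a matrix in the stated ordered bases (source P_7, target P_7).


the matrix is [[0, 0, 0, 0, 0, 0, 0, 0]; [0, 0, 0, 0, 0, 0, 0, 0]; [0, 0, 0, 0, 0, 0, 0, 0]; [0, 0, 0, 0, 0, 0, 0, 0]; [0, 0, 0, 0, 0, 0, 0, 0]; [0, 0, 0, 0, 0, 0, 0, 0]; [0, 0, 0, 0, 0, 0, 0, 0]; [0, 0, 0, 0, 0, 0, 0, 0]] (rows listed top to bottom)

image of 1: 0
image of x: 0
image of x^2: 0
image of x^3: 0
image of x^4: 0
image of x^5: 0
image of x^6: 0
image of x^7: 0
each image's coordinates form column j of the matrix


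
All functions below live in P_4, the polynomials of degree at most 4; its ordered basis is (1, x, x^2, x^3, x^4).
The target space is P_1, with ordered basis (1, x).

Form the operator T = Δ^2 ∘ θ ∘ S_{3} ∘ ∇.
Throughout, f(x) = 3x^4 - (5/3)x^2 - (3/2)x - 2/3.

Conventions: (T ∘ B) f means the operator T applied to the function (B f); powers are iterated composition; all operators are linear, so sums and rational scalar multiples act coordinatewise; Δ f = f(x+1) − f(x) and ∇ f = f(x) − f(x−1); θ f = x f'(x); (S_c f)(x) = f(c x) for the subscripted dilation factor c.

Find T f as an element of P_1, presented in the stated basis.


∇ f = 12x^3 - 18x^2 + (26/3)x - 17/6
S_{3} ∇ f = 324x^3 - 162x^2 + 26x - 17/6
θ S_{3} ∇ f = 972x^3 - 324x^2 + 26x
Δ (θ ∘ S_{3} ∘ ∇) f = 2916x^2 + 2268x + 674
Δ Δ (θ ∘ S_{3} ∘ ∇) f = 5832x + 5184

the result is g(x) = 5832x + 5184


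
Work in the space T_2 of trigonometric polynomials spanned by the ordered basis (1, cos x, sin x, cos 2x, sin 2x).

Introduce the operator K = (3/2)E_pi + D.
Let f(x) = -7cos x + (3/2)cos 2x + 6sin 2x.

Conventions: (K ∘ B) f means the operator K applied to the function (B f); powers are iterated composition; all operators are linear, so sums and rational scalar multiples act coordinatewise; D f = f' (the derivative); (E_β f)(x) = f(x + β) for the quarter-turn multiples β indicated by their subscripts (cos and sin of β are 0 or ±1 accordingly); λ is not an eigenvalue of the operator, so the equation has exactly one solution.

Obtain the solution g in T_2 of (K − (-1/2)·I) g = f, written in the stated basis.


write g with unknown coordinates in the stated basis and equate coefficients in (K − (-1/2)·I) g = f
solving from the highest basis element down gives g = (7/2)cos x - (7/2)sin x - (9/8)cos 2x + (15/8)sin 2x
check: K g = -(35/4)cos x + (7/4)sin x + (33/16)cos 2x + (81/16)sin 2x
so K g − (-1/2)·g = -7cos x + (3/2)cos 2x + 6sin 2x = f ✓

the image equals g(x) = (7/2)cos x - (7/2)sin x - (9/8)cos 2x + (15/8)sin 2x


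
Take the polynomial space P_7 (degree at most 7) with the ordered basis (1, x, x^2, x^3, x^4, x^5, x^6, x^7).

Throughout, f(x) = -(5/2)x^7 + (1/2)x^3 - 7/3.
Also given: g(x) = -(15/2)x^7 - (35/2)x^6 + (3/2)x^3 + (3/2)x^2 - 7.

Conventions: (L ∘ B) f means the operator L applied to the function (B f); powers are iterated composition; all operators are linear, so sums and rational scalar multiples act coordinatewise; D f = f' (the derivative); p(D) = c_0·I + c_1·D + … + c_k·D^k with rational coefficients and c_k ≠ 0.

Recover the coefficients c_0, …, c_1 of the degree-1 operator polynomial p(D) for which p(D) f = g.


D^0 f = -(5/2)x^7 + (1/2)x^3 - 7/3
D^1 f = -(35/2)x^6 + (3/2)x^2
matching coefficients of g against c_0 f + c_1 Df + … from the top degree down determines the c_i
solution: c_0 = 3, c_1 = 1

c_0 = 3, c_1 = 1


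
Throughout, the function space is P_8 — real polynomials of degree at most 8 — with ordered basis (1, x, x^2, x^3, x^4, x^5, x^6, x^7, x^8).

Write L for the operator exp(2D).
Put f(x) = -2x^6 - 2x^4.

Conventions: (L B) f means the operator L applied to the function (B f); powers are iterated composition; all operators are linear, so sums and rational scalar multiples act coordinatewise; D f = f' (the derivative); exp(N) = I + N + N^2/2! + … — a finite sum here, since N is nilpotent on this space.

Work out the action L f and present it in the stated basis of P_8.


the image equals g(x) = -2x^6 - 24x^5 - 122x^4 - 336x^3 - 528x^2 - 448x - 160

order-1 term: -24x^5 - 16x^3
order-2 term: -120x^4 - 48x^2
order-3 term: -320x^3 - 64x
order-4 term: -480x^2 - 32
order-5 term: -384x
order-6 term: -128
the series for exp(2D) f terminates at order 6
exp(2D) f = -2x^6 - 24x^5 - 122x^4 - 336x^3 - 528x^2 - 448x - 160


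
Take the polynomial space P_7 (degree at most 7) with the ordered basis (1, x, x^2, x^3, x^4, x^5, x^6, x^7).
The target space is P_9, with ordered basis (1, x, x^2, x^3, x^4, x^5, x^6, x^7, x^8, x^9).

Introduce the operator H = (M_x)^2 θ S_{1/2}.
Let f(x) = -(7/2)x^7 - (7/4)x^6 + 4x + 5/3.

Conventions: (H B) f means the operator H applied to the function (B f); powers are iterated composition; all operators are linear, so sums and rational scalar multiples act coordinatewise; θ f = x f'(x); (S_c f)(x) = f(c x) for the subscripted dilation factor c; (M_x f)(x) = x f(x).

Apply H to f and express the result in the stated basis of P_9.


the result is g(x) = -(49/256)x^9 - (21/128)x^8 + 2x^3

S_{1/2} f = -(7/256)x^7 - (7/256)x^6 + 2x + 5/3
θ S_{1/2} f = -(49/256)x^7 - (21/128)x^6 + 2x
M_x θ S_{1/2} f = -(49/256)x^8 - (21/128)x^7 + 2x^2
M_x M_x θ S_{1/2} f = -(49/256)x^9 - (21/128)x^8 + 2x^3


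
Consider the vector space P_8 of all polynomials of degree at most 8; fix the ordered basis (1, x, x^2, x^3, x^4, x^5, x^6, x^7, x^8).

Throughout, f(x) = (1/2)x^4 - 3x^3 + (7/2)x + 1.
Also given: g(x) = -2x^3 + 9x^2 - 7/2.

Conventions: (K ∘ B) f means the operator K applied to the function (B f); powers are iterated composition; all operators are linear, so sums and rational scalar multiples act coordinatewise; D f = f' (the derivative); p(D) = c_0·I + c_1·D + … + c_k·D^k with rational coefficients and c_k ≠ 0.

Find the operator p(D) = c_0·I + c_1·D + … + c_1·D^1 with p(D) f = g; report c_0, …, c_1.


c_0 = 0, c_1 = -1

D^0 f = (1/2)x^4 - 3x^3 + (7/2)x + 1
D^1 f = 2x^3 - 9x^2 + 7/2
matching coefficients of g against c_0 f + c_1 Df + … from the top degree down determines the c_i
solution: c_0 = 0, c_1 = -1


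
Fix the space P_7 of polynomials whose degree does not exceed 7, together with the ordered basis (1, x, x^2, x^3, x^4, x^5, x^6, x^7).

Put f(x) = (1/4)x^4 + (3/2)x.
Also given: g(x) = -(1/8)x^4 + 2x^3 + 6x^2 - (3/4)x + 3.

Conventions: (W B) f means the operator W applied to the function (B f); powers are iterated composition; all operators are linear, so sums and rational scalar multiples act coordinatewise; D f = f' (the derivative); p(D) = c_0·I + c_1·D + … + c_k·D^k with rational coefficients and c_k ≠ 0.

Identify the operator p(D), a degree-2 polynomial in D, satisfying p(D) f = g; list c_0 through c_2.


D^0 f = (1/4)x^4 + (3/2)x
D^1 f = x^3 + 3/2
D^2 f = 3x^2
matching coefficients of g against c_0 f + c_1 Df + … from the top degree down determines the c_i
solution: c_0 = -1/2, c_1 = 2, c_2 = 2

p(D) = -(1/2)·I + 2·D + 2·D^2, i.e. c_0 = -1/2, c_1 = 2, c_2 = 2


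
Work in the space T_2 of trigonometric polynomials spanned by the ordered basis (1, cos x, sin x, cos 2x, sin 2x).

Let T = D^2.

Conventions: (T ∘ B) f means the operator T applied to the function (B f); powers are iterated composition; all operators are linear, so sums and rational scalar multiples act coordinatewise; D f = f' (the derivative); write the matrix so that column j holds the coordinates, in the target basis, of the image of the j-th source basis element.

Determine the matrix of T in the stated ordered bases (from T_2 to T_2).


image of 1: 0
image of cos x: -cos x
image of sin x: -sin x
image of cos 2x: -4cos 2x
image of sin 2x: -4sin 2x
each image's coordinates form column j of the matrix

the matrix is [[0, 0, 0, 0, 0]; [0, -1, 0, 0, 0]; [0, 0, -1, 0, 0]; [0, 0, 0, -4, 0]; [0, 0, 0, 0, -4]] (rows listed top to bottom)


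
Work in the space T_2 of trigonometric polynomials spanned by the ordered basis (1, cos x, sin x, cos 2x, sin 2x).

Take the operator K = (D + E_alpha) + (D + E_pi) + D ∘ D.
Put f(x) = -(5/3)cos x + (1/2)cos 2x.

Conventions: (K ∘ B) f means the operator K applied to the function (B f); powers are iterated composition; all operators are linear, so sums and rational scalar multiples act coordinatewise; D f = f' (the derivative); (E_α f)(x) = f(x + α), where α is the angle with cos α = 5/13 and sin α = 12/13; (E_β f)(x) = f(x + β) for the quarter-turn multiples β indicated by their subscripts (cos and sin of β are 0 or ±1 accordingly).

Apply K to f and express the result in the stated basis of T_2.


the result is g(x) = (35/13)cos x + (190/39)sin x - (313/169)cos 2x - (398/169)sin 2x

D f = (5/3)sin x - sin 2x
E_alpha f = -(25/39)cos x + (20/13)sin x - (119/338)cos 2x - (60/169)sin 2x
(D + E_alpha) f = -(25/39)cos x + (125/39)sin x - (119/338)cos 2x - (229/169)sin 2x
D f = (5/3)sin x - sin 2x
E_pi f = (5/3)cos x + (1/2)cos 2x
(D + E_pi) f = (5/3)cos x + (5/3)sin x + (1/2)cos 2x - sin 2x
D f = (5/3)sin x - sin 2x
D D f = (5/3)cos x - 2cos 2x
((D + E_alpha) + (D + E_pi) + D ∘ D) f = (35/13)cos x + (190/39)sin x - (313/169)cos 2x - (398/169)sin 2x


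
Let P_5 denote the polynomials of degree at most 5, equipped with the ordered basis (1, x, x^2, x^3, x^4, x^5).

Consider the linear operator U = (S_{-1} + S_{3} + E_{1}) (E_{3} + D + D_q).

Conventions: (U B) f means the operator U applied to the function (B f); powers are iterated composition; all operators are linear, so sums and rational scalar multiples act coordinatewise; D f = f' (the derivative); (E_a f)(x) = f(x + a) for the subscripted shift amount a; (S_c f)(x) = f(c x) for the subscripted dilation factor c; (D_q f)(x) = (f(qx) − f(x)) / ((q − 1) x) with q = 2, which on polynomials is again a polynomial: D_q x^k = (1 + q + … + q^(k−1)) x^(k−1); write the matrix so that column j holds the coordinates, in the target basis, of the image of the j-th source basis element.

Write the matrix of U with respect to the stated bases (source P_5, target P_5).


image of 1: 3
image of x: 3x + 16
image of x^2: 11x^2 + 35x + 39
image of x^3: 27x^3 + 212x^2 + 122x + 128
image of x^4: 83x^4 + 841x^3 + 693x^2 + 529x + 437
image of x^5: 243x^5 + 4238x^4 + 2644x^3 + 3556x^2 + 2234x + 1546
each image's coordinates form column j of the matrix

the matrix is [[3, 16, 39, 128, 437, 1546]; [0, 3, 35, 122, 529, 2234]; [0, 0, 11, 212, 693, 3556]; [0, 0, 0, 27, 841, 2644]; [0, 0, 0, 0, 83, 4238]; [0, 0, 0, 0, 0, 243]] (rows listed top to bottom)


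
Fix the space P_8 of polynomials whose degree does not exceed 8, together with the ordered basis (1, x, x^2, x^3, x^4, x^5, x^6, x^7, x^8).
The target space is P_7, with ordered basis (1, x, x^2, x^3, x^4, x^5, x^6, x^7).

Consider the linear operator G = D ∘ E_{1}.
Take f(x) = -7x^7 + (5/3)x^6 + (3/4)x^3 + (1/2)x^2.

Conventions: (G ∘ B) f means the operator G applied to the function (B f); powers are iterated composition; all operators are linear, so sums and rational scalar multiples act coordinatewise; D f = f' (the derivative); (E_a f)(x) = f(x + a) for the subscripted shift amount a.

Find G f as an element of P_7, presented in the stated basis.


E_{1} f = -7x^7 - (142/3)x^6 - 137x^5 - 220x^4 - (2531/12)x^3 - (477/4)x^2 - (143/4)x - 49/12
D E_{1} f = -49x^6 - 284x^5 - 685x^4 - 880x^3 - (2531/4)x^2 - (477/2)x - 143/4

the image equals g(x) = -49x^6 - 284x^5 - 685x^4 - 880x^3 - (2531/4)x^2 - (477/2)x - 143/4
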